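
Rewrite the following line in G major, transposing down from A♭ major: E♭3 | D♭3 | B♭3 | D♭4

D3 C3 A3 C4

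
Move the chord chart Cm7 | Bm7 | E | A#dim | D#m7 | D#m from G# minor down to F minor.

G# minor down to F minor is an augmented second; each chord root moves by that interval while the quality stays the same.
Cm7: root C down an augmented second → Bbb, giving Bbbm7.
Bm7: root B down an augmented second → Ab, giving Abm7.
E: root E down an augmented second → Db, giving Db.
A#dim: root A# down an augmented second → G, giving Gdim.
D#m7: root D# down an augmented second → C, giving Cm7.
D#m: root D# down an augmented second → C, giving Cm.

Bbbm7 Abm7 Db Gdim Cm7 Cm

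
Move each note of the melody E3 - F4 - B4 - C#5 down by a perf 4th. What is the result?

E3: a fourth down reaches B, and 5 semitones makes it B2.
F4: a fourth down reaches C, and 5 semitones makes it C4.
B4 down a perfect fourth is F#4.
C#5 down a perfect fourth is G#4.

B2 C4 F#4 G#4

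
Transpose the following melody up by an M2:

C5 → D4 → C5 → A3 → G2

D5 E4 D5 B3 A2

A major second up from C5 gives D5.
D4 up a major second is E4.
C5 up a major second is D5.
A major second up from A3 gives B3.
A major second up from G2 gives A2.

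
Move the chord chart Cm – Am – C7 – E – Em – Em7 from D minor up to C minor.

D minor up to C minor is a minor seventh; each chord root moves by that interval while the quality stays the same.
Cm: root C up a minor seventh → Bb, giving Bbm.
Am: root A up a minor seventh → G, giving Gm.
C7: root C up a minor seventh → Bb, giving Bb7.
E: root E up a minor seventh → D, giving D.
Em: root E up a minor seventh → D, giving Dm.
Em7: root E up a minor seventh → D, giving Dm7.

Bbm Gm Bb7 D Dm Dm7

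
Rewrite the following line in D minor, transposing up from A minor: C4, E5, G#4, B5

F4 A5 C#5 E6

From A up to D is a perfect fourth; apply that to each pitch.
C4 → F4
E5 → A5
G#4 → C#5
B5 → E6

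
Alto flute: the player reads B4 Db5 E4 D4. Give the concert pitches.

F#4 Ab4 B3 A3

The alto flute sounds a perfect fourth below written, so transpose each written note down a perfect fourth.
B4 to F#4
Db5 to Ab4
E4 to B3
D4 to A3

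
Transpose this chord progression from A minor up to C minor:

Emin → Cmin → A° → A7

Gmin Ebmin C° C7

A minor up to C minor is a minor third; each chord root moves by that interval while the quality stays the same.
Emin: root E up a minor third → G, giving Gmin.
Cmin: root C up a minor third → Eb, giving Ebmin.
A°: root A up a minor third → C, giving C°.
A7: root A up a minor third → C, giving C7.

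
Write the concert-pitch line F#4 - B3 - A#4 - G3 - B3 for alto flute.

B4 E4 D#5 C4 E4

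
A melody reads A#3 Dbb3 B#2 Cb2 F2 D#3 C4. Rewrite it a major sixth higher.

A#3 to F##4
Dbb3 to Bbb3
B#2 to G##3
Cb2 to Ab2
F2 to D3
D#3 to B#3
C4 to A4

F##4 Bbb3 G##3 Ab2 D3 B#3 A4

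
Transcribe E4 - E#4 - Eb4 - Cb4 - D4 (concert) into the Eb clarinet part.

Written C4 sounds as Eb4 on the Eb clarinet, so concert pitches are written a minor third down.
E4 gives C#4
E#4 gives C##4
Eb4 gives C4
Cb4 gives Ab3
D4 gives B3

C#4 C##4 C4 Ab3 B3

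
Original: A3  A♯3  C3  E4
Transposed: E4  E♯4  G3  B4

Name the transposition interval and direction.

up a perfect fifth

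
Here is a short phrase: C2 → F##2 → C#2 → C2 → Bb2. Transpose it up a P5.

G2 C##3 G#2 G2 F3

C2 up a perfect fifth is G2.
A perfect fifth up from F##2 gives C##3.
C#2: a fifth up reaches G, and 7 semitones makes it G#2.
C2: a fifth up reaches G, and 7 semitones makes it G2.
A perfect fifth up from Bb2 gives F3.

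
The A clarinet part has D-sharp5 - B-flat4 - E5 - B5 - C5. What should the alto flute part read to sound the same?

E#5 C5 F#5 C#6 D5

First find concert pitch: the A clarinet sounds a minor third below written, so D-sharp5 B-flat4 E5 B5 C5 sounds B#4 G4 C#5 G#5 A4.
Then write for alto flute: it sounds a perfect fourth below written, so the part must be a perfect fourth above concert.
B#4 → E#5
G4 → C5
C#5 → F#5
G#5 → C#6
A4 → D5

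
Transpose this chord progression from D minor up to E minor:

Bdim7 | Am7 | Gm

C#dim7 Bm7 Am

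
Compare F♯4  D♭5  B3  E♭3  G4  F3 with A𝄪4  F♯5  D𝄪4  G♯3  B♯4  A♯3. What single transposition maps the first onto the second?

up an augmented third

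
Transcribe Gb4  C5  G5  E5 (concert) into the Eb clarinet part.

Eb4 A4 E5 C#5

The Eb clarinet sounds a minor third above written, so the written part must be a minor third below concert — transpose each note down.
Gb4 gives Eb4
C5 gives A4
G5 gives E5
E5 gives C#5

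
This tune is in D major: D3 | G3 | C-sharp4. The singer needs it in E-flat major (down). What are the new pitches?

Eb2 Ab2 D3

From D down to E-flat is a major seventh; apply that to each pitch.
D3 → Eb2
G3 → Ab2
C#4 → D3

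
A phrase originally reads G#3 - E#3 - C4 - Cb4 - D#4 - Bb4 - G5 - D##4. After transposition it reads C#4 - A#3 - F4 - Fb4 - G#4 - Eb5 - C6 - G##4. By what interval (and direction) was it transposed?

From G#3 to C#4 is 4 letter names — a fourth of some quality.
G#3 to C#4 is 5 semitones, which makes it a perfect fourth; the second version is higher, so the direction is up.
Checking another pair — D##4 → G##4 — gives the same interval.

up a perfect fourth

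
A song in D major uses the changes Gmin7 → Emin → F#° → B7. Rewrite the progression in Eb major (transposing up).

Abmin7 Fmin G° C7

D major up to Eb major is a minor second; each chord root moves by that interval while the quality stays the same.
Gmin7: root G up a minor second → Ab, giving Abmin7.
Emin: root E up a minor second → F, giving Fmin.
F#°: root F# up a minor second → G, giving G°.
B7: root B up a minor second → C, giving C7.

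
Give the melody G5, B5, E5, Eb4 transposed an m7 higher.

G5: a seventh up reaches F, and 10 semitones makes it F6.
B5: a seventh up reaches A, and 10 semitones makes it A6.
E5: a seventh up reaches D, and 10 semitones makes it D6.
Eb4 up a minor seventh is Db5.

F6 A6 D6 Db5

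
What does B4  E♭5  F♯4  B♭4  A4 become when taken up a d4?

A diminished fourth up from B4 gives Eb5.
Eb5 up a diminished fourth is Abb5.
F#4: a fourth up reaches B, and 4 semitones makes it Bb4.
Bb4: a fourth up reaches E, and 4 semitones makes it Ebb5.
A4: a fourth up reaches D, and 4 semitones makes it Db5.

Eb5 Abb5 Bb4 Ebb5 Db5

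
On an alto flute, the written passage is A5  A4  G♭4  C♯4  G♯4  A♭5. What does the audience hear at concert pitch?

Written C4 on the alto flute sounds as G3, a perfect fourth lower; apply that shift to every note.
A5 gives E5
A4 gives E4
Gb4 gives Db4
C#4 gives G#3
G#4 gives D#4
Ab5 gives Eb5

E5 E4 Db4 G#3 D#4 Eb5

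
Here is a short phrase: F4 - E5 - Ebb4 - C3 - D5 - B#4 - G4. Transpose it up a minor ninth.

Gb5 F6 Fbb5 Db4 Eb6 C#6 Ab5

F4 gives Gb5
E5 gives F6
Ebb4 gives Fbb5
C3 gives Db4
D5 gives Eb6
B#4 gives C#6
G4 gives Ab5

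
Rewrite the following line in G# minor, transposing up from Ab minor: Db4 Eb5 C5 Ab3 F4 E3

C#5 D#6 B#5 G#4 E#5 D##4

Ab minor to G# minor up is an augmented seventh, so every note moves up by that interval.
Db4 becomes C#5
Eb5 becomes D#6
C5 becomes B#5
Ab3 becomes G#4
F4 becomes E#5
E3 becomes D##4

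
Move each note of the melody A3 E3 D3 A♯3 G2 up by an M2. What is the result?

B3 F#3 E3 B#3 A2

A3: a second up reaches B, and 2 semitones makes it B3.
E3 up a major second is F#3.
D3 up a major second is E3.
A major second up from A#3 gives B#3.
G2 up a major second is A2.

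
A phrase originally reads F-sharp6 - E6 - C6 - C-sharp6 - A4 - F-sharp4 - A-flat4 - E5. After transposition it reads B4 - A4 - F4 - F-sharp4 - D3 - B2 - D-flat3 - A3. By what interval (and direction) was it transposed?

down a perfect twelfth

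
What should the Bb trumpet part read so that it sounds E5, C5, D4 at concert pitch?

F#5 D5 E4

The Bb trumpet sounds a major second below written, so the written part must be a major second above concert — transpose each note up.
E5 gives F#5
C5 gives D5
D4 gives E4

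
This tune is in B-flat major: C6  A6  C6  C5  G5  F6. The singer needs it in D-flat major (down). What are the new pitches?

Eb5 C6 Eb5 Eb4 Bb4 Ab5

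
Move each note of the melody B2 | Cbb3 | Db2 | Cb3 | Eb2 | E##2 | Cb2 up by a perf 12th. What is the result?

F#4 Gbb4 Ab3 Gb4 Bb3 B##3 Gb3

B2: a twelfth up reaches F, and 19 semitones makes it F#4.
Cbb3 up a perfect twelfth is Gbb4.
Db2: a twelfth up reaches A, and 19 semitones makes it Ab3.
Cb3 up a perfect twelfth is Gb4.
A perfect twelfth up from Eb2 gives Bb3.
E##2: a twelfth up reaches B, and 19 semitones makes it B##3.
Cb2 up a perfect twelfth is Gb3.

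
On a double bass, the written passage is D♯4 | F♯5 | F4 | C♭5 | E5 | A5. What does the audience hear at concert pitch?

The double bass sounds a perfect octave below written, so transpose each written note down a perfect octave.
D#4 → D#3
F#5 → F#4
F4 → F3
Cb5 → Cb4
E5 → E4
A5 → A4

D#3 F#4 F3 Cb4 E4 A4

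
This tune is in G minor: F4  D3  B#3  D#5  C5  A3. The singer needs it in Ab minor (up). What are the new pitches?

Gb4 Eb3 C#4 E5 Db5 Bb3

G minor to Ab minor up is a minor second, so every note moves up by that interval.
F4 gives Gb4
D3 gives Eb3
B#3 gives C#4
D#5 gives E5
C5 gives Db5
A3 gives Bb3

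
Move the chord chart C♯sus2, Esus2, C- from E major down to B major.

G#sus2 Bsus2 G-

E major down to B major is a perfect fourth; each chord root moves by that interval while the quality stays the same.
C♯sus2: root C♯ down a perfect fourth → G#, giving G#sus2.
Esus2: root E down a perfect fourth → B, giving Bsus2.
C-: root C down a perfect fourth → G, giving G-.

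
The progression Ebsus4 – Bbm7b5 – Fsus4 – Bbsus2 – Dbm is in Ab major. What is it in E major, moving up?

Bsus4 F#m7b5 C#sus4 F#sus2 Am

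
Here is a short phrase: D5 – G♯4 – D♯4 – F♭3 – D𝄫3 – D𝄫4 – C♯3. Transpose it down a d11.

A#3 D##3 A##2 C2 Ab1 Ab2 G##1

D5 down a diminished eleventh is A#3.
A diminished eleventh down from G#4 gives D##3.
A diminished eleventh down from D#4 gives A##2.
Fb3 down a diminished eleventh is C2.
A diminished eleventh down from Dbb3 gives Ab1.
Dbb4 down a diminished eleventh is Ab2.
A diminished eleventh down from C#3 gives G##1.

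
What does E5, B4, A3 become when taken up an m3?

G5 D5 C4

E5 to G5
B4 to D5
A3 to C4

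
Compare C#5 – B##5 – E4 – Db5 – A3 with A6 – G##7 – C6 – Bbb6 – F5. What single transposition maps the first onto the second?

Take the first pair: C#5 → A6. C to A spans 13 letter names, so the interval is some kind of thirteenth.
C#5 to A6 is 20 semitones, which makes it a minor thirteenth; the second version is higher, so the direction is up.
Checking another pair — A3 → F5 — gives the same interval.

up a minor thirteenth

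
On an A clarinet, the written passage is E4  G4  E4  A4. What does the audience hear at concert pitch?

C#4 E4 C#4 F#4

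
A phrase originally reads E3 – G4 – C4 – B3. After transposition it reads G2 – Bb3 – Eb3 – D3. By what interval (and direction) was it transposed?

From E3 to G2 is 6 letter names — a sixth of some quality.
G2 to E3 is 9 semitones, which makes it a major sixth; the second version is lower, so the direction is down.
Checking another pair — B3 → D3 — gives the same interval.

down a major sixth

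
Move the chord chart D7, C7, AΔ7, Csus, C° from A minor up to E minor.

A minor up to E minor is a perfect fifth; each chord root moves by that interval while the quality stays the same.
D7: root D up a perfect fifth → A, giving A7.
C7: root C up a perfect fifth → G, giving G7.
AΔ7: root A up a perfect fifth → E, giving EΔ7.
Csus: root C up a perfect fifth → G, giving Gsus.
C°: root C up a perfect fifth → G, giving G°.

A7 G7 EΔ7 Gsus G°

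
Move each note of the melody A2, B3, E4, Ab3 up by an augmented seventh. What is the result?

A2: a seventh up reaches G, and 12 semitones makes it G##3.
An augmented seventh up from B3 gives A##4.
E4: a seventh up reaches D, and 12 semitones makes it D##5.
An augmented seventh up from Ab3 gives G#4.

G##3 A##4 D##5 G#4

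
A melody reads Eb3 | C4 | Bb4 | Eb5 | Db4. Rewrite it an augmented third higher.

G#3 E#4 D#5 G#5 F#4

Eb3: a third up reaches G, and 5 semitones makes it G#3.
C4: a third up reaches E, and 5 semitones makes it E#4.
Bb4: a third up reaches D, and 5 semitones makes it D#5.
Eb5: a third up reaches G, and 5 semitones makes it G#5.
Db4: a third up reaches F, and 5 semitones makes it F#4.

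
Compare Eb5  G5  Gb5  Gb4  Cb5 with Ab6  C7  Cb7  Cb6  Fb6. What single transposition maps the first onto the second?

up a perfect eleventh

From Eb5 to Ab6 is 11 letter names — an eleventh of some quality.
Eb5 to Ab6 is 17 semitones, which makes it a perfect eleventh; the second version is higher, so the direction is up.
Checking another pair — Cb5 → Fb6 — gives the same interval.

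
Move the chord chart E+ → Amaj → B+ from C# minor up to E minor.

G+ Cmaj D+

C# minor up to E minor is a minor third; each chord root moves by that interval while the quality stays the same.
E+: root E up a minor third → G, giving G+.
Amaj: root A up a minor third → C, giving Cmaj.
B+: root B up a minor third → D, giving D+.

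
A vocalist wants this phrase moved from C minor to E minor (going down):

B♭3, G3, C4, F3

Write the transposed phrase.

C minor to E minor down is a minor sixth, so every note moves down by that interval.
Bb3 to D3
G3 to B2
C4 to E3
F3 to A2

D3 B2 E3 A2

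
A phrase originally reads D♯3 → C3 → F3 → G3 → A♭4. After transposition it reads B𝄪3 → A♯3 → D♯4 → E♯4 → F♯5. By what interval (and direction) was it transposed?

Take the first pair: D#3 → B##3. D to B spans 6 letter names, so the interval is some kind of sixth.
D#3 to B##3 is 10 semitones, which makes it an augmented sixth; the second version is higher, so the direction is up.
Checking another pair — Ab4 → F#5 — gives the same interval.

up an augmented sixth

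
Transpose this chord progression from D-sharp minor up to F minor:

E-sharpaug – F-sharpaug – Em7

Gaug Abaug Gbm7

D-sharp minor up to F minor is a diminished third; each chord root moves by that interval while the quality stays the same.
E-sharpaug: root E-sharp up a diminished third → G, giving Gaug.
F-sharpaug: root F-sharp up a diminished third → Ab, giving Abaug.
Em7: root E up a diminished third → Gb, giving Gbm7.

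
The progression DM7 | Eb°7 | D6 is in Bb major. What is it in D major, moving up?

Bb major up to D major is a major third; each chord root moves by that interval while the quality stays the same.
DM7: root D up a major third → F#, giving F#M7.
Eb°7: root Eb up a major third → G, giving G°7.
D6: root D up a major third → F#, giving F#6.

F#M7 G°7 F#6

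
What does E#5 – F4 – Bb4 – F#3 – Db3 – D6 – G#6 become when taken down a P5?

A#4 Bb3 Eb4 B2 Gb2 G5 C#6

E#5 to A#4
F4 to Bb3
Bb4 to Eb4
F#3 to B2
Db3 to Gb2
D6 to G5
G#6 to C#6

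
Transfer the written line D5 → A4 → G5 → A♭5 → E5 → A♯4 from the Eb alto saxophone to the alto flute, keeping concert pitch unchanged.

Bb4 F4 Eb5 Fb5 C5 F#4

First find concert pitch: the Eb alto saxophone sounds a major sixth below written, so D5 A4 G5 A♭5 E5 A♯4 sounds F4 C4 Bb4 Cb5 G4 C#4.
Then write for alto flute: it sounds a perfect fourth below written, so the part must be a perfect fourth above concert.
F4 → Bb4
C4 → F4
Bb4 → Eb5
Cb5 → Fb5
G4 → C5
C#4 → F#4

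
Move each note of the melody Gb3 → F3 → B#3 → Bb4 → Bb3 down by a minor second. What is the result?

F3 E3 A##3 A4 A3

Gb3 down a minor second is F3.
F3: a second down reaches E, and 1 semitone makes it E3.
A minor second down from B#3 gives A##3.
Bb4: a second down reaches A, and 1 semitone makes it A4.
A minor second down from Bb3 gives A3.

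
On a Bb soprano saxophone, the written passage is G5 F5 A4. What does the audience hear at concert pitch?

Written C4 on the Bb soprano saxophone sounds as Bb3, a major second lower; apply that shift to every note.
G5 -> F5
F5 -> Eb5
A4 -> G4

F5 Eb5 G4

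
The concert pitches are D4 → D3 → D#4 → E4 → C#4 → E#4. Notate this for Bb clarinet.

E4 E3 E#4 F#4 D#4 F##4

Written C4 sounds as Bb3 on the Bb clarinet, so concert pitches are written a major second up.
D4 becomes E4
D3 becomes E3
D#4 becomes E#4
E4 becomes F#4
C#4 becomes D#4
E#4 becomes F##4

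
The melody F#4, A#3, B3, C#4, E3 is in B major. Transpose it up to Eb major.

Bb4 D4 Eb4 F4 Ab3

B major to Eb major up is a diminished fourth, so every note moves up by that interval.
F#4 -> Bb4
A#3 -> D4
B3 -> Eb4
C#4 -> F4
E3 -> Ab3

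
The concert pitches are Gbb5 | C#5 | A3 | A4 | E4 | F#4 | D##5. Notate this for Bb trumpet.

Abb5 D#5 B3 B4 F#4 G#4 E##5

Written C4 sounds as Bb3 on the Bb trumpet, so concert pitches are written a major second up.
Gbb5 becomes Abb5
C#5 becomes D#5
A3 becomes B3
A4 becomes B4
E4 becomes F#4
F#4 becomes G#4
D##5 becomes E##5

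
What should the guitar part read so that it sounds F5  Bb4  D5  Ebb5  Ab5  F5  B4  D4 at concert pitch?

F6 Bb5 D6 Ebb6 Ab6 F6 B5 D5

Written C4 sounds as C3 on the guitar, so concert pitches are written a perfect octave up.
F5 -> F6
Bb4 -> Bb5
D5 -> D6
Ebb5 -> Ebb6
Ab5 -> Ab6
F5 -> F6
B4 -> B5
D4 -> D5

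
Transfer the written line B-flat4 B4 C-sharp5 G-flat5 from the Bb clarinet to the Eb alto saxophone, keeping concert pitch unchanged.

F5 F#5 G#5 Db6

First find concert pitch: the Bb clarinet sounds a major second below written, so B-flat4 B4 C-sharp5 G-flat5 sounds Ab4 A4 B4 Fb5.
Then write for Eb alto saxophone: it sounds a major sixth below written, so the part must be a major sixth above concert.
Ab4 → F5
A4 → F#5
B4 → G#5
Fb5 → Db6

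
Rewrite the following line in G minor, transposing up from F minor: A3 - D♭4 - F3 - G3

B3 Eb4 G3 A3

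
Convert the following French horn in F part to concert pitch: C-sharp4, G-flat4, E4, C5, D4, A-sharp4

Written C4 on the French horn in F sounds as F3, a perfect fifth lower; apply that shift to every note.
C#4 becomes F#3
Gb4 becomes Cb4
E4 becomes A3
C5 becomes F4
D4 becomes G3
A#4 becomes D#4

F#3 Cb4 A3 F4 G3 D#4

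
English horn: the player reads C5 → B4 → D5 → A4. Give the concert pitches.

The English horn sounds a perfect fifth below written, so transpose each written note down a perfect fifth.
C5 becomes F4
B4 becomes E4
D5 becomes G4
A4 becomes D4

F4 E4 G4 D4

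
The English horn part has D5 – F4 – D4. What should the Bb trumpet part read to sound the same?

First find concert pitch: the English horn sounds a perfect fifth below written, so D5 F4 D4 sounds G4 Bb3 G3.
Then write for Bb trumpet: it sounds a major second below written, so the part must be a major second above concert.
G4 → A4
Bb3 → C4
G3 → A3

A4 C4 A3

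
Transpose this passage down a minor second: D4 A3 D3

D4 gives C#4
A3 gives G#3
D3 gives C#3

C#4 G#3 C#3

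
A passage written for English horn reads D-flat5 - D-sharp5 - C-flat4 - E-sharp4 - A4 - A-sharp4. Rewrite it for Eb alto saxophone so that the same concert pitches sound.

Eb5 E#5 Db4 F##4 B4 B#4

First find concert pitch: the English horn sounds a perfect fifth below written, so D-flat5 D-sharp5 C-flat4 E-sharp4 A4 A-sharp4 sounds Gb4 G#4 Fb3 A#3 D4 D#4.
Then write for Eb alto saxophone: it sounds a major sixth below written, so the part must be a major sixth above concert.
Gb4 → Eb5
G#4 → E#5
Fb3 → Db4
A#3 → F##4
D4 → B4
D#4 → B#4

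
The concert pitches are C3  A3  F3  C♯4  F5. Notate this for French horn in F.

G3 E4 C4 G#4 C6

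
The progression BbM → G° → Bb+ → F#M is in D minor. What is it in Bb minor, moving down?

D minor down to Bb minor is a major third; each chord root moves by that interval while the quality stays the same.
BbM: root Bb down a major third → Gb, giving GbM.
G°: root G down a major third → Eb, giving Eb°.
Bb+: root Bb down a major third → Gb, giving Gb+.
F#M: root F# down a major third → D, giving DM.

GbM Eb° Gb+ DM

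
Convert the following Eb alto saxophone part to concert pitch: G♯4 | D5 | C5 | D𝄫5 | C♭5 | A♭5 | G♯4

Written C4 on the Eb alto saxophone sounds as Eb3, a major sixth lower; apply that shift to every note.
G#4 becomes B3
D5 becomes F4
C5 becomes Eb4
Dbb5 becomes Fbb4
Cb5 becomes Ebb4
Ab5 becomes Cb5
G#4 becomes B3

B3 F4 Eb4 Fbb4 Ebb4 Cb5 B3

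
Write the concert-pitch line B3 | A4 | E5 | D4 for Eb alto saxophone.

The Eb alto saxophone sounds a major sixth below written, so the written part must be a major sixth above concert — transpose each note up.
B3 to G#4
A4 to F#5
E5 to C#6
D4 to B4

G#4 F#5 C#6 B4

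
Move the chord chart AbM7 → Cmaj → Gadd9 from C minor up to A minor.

FM7 Amaj Eadd9

C minor up to A minor is a major sixth; each chord root moves by that interval while the quality stays the same.
AbM7: root Ab up a major sixth → F, giving FM7.
Cmaj: root C up a major sixth → A, giving Amaj.
Gadd9: root G up a major sixth → E, giving Eadd9.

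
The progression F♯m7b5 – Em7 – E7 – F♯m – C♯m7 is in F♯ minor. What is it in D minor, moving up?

F♯ minor up to D minor is a minor sixth; each chord root moves by that interval while the quality stays the same.
F♯m7b5: root F♯ up a minor sixth → D, giving Dm7b5.
Em7: root E up a minor sixth → C, giving Cm7.
E7: root E up a minor sixth → C, giving C7.
F♯m: root F♯ up a minor sixth → D, giving Dm.
C♯m7: root C♯ up a minor sixth → A, giving Am7.

Dm7b5 Cm7 C7 Dm Am7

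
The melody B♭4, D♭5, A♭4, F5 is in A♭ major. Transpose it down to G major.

A♭ major to G major down is a minor second, so every note moves down by that interval.
Bb4 → A4
Db5 → C5
Ab4 → G4
F5 → E5

A4 C5 G4 E5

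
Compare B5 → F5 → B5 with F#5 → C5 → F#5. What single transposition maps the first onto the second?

down a perfect fourth

From B5 to F#5 is 4 letter names — a fourth of some quality.
F#5 to B5 is 5 semitones, which makes it a perfect fourth; the second version is lower, so the direction is down.
Checking another pair — B5 → F#5 — gives the same interval.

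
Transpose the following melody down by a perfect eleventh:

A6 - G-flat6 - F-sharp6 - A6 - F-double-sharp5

A6 to E5
Gb6 to Db5
F#6 to C#5
A6 to E5
F##5 to C##4

E5 Db5 C#5 E5 C##4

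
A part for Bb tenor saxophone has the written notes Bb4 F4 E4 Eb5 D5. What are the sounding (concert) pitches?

Ab3 Eb3 D3 Db4 C4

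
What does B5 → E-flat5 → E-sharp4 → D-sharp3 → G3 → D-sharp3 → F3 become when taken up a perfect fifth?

F#6 Bb5 B#4 A#3 D4 A#3 C4

B5 gives F#6
Eb5 gives Bb5
E#4 gives B#4
D#3 gives A#3
G3 gives D4
D#3 gives A#3
F3 gives C4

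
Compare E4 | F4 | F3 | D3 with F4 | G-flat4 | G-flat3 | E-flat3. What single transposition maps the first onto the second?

From E4 to F4 is 2 letter names — a second of some quality.
E4 to F4 is 1 semitone, which makes it a minor second; the second version is higher, so the direction is up.
Checking another pair — D3 → Eb3 — gives the same interval.

up a minor second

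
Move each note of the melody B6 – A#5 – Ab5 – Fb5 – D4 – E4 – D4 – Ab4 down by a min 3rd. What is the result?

B6 down a minor third is G#6.
A#5 down a minor third is F##5.
A minor third down from Ab5 gives F5.
Fb5 down a minor third is Db5.
D4: a third down reaches B, and 3 semitones makes it B3.
A minor third down from E4 gives C#4.
D4 down a minor third is B3.
A minor third down from Ab4 gives F4.

G#6 F##5 F5 Db5 B3 C#4 B3 F4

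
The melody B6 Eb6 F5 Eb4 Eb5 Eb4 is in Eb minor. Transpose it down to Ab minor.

From Eb down to Ab is a perfect fifth; apply that to each pitch.
B6 becomes E6
Eb6 becomes Ab5
F5 becomes Bb4
Eb4 becomes Ab3
Eb5 becomes Ab4
Eb4 becomes Ab3

E6 Ab5 Bb4 Ab3 Ab4 Ab3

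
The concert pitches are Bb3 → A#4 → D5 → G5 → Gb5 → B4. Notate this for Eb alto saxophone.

G4 F##5 B5 E6 Eb6 G#5

Written C4 sounds as Eb3 on the Eb alto saxophone, so concert pitches are written a major sixth up.
Bb3 gives G4
A#4 gives F##5
D5 gives B5
G5 gives E6
Gb5 gives Eb6
B4 gives G#5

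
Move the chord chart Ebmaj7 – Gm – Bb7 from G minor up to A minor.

G minor up to A minor is a major second; each chord root moves by that interval while the quality stays the same.
Ebmaj7: root Eb up a major second → F, giving Fmaj7.
Gm: root G up a major second → A, giving Am.
Bb7: root Bb up a major second → C, giving C7.

Fmaj7 Am C7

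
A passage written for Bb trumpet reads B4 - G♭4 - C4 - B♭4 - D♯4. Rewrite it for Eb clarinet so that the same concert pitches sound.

First find concert pitch: the Bb trumpet sounds a major second below written, so B4 G♭4 C4 B♭4 D♯4 sounds A4 Fb4 Bb3 Ab4 C#4.
Then write for Eb clarinet: it sounds a minor third above written, so the part must be a minor third below concert.
A4 → F#4
Fb4 → Db4
Bb3 → G3
Ab4 → F4
C#4 → A#3

F#4 Db4 G3 F4 A#3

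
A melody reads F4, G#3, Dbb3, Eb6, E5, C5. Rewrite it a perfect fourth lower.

C4 D#3 Abb2 Bb5 B4 G4

A perfect fourth down from F4 gives C4.
G#3: a fourth down reaches D, and 5 semitones makes it D#3.
Dbb3 down a perfect fourth is Abb2.
A perfect fourth down from Eb6 gives Bb5.
A perfect fourth down from E5 gives B4.
C5: a fourth down reaches G, and 5 semitones makes it G4.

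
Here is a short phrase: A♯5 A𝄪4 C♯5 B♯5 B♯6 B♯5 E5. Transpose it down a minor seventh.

A#5 down a minor seventh is B#4.
A##4 down a minor seventh is B##3.
A minor seventh down from C#5 gives D#4.
B#5 down a minor seventh is C##5.
A minor seventh down from B#6 gives C##6.
B#5: a seventh down reaches C, and 10 semitones makes it C##5.
A minor seventh down from E5 gives F#4.

B#4 B##3 D#4 C##5 C##6 C##5 F#4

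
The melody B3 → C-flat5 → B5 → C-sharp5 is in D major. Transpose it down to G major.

E3 Fb4 E5 F#4

From D down to G is a perfect fifth; apply that to each pitch.
B3 gives E3
Cb5 gives Fb4
B5 gives E5
C#5 gives F#4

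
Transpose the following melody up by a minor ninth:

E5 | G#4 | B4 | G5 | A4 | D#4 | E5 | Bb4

F6 A5 C6 Ab6 Bb5 E5 F6 Cb6

E5 to F6
G#4 to A5
B4 to C6
G5 to Ab6
A4 to Bb5
D#4 to E5
E5 to F6
Bb4 to Cb6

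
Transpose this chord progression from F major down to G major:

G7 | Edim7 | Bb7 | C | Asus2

F major down to G major is a minor seventh; each chord root moves by that interval while the quality stays the same.
G7: root G down a minor seventh → A, giving A7.
Edim7: root E down a minor seventh → F#, giving F#dim7.
Bb7: root Bb down a minor seventh → C, giving C7.
C: root C down a minor seventh → D, giving D.
Asus2: root A down a minor seventh → B, giving Bsus2.

A7 F#dim7 C7 D Bsus2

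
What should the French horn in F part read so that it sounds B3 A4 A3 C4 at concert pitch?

Written C4 sounds as F3 on the French horn in F, so concert pitches are written a perfect fifth up.
B3 to F#4
A4 to E5
A3 to E4
C4 to G4

F#4 E5 E4 G4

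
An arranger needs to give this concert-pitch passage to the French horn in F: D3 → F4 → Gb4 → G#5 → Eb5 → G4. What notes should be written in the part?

A3 C5 Db5 D#6 Bb5 D5

Written C4 sounds as F3 on the French horn in F, so concert pitches are written a perfect fifth up.
D3 -> A3
F4 -> C5
Gb4 -> Db5
G#5 -> D#6
Eb5 -> Bb5
G4 -> D5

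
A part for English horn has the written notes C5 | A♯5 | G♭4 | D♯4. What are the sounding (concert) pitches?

F4 D#5 Cb4 G#3

The English horn sounds a perfect fifth below written, so transpose each written note down a perfect fifth.
C5 becomes F4
A#5 becomes D#5
Gb4 becomes Cb4
D#4 becomes G#3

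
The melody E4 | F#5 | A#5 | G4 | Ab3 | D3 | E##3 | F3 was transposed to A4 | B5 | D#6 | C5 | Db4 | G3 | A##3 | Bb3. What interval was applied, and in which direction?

up a perfect fourth

Take the first pair: E4 → A4. E to A spans 4 letter names, so the interval is some kind of fourth.
E4 to A4 is 5 semitones, which makes it a perfect fourth; the second version is higher, so the direction is up.
Checking another pair — F3 → Bb3 — gives the same interval.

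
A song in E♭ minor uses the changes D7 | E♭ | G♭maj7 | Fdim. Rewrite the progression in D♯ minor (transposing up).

C##7 D# F#maj7 E#dim

E♭ minor up to D♯ minor is an augmented seventh; each chord root moves by that interval while the quality stays the same.
D7: root D up an augmented seventh → C##, giving C##7.
E♭: root E♭ up an augmented seventh → D#, giving D#.
G♭maj7: root G♭ up an augmented seventh → F#, giving F#maj7.
Fdim: root F up an augmented seventh → E#, giving E#dim.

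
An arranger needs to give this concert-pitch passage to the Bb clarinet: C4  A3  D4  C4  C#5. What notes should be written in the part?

D4 B3 E4 D4 D#5

The Bb clarinet sounds a major second below written, so the written part must be a major second above concert — transpose each note up.
C4 -> D4
A3 -> B3
D4 -> E4
C4 -> D4
C#5 -> D#5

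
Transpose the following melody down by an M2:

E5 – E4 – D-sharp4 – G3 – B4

E5 becomes D5
E4 becomes D4
D#4 becomes C#4
G3 becomes F3
B4 becomes A4

D5 D4 C#4 F3 A4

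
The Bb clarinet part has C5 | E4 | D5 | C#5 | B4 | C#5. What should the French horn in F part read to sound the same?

F5 A4 G5 F#5 E5 F#5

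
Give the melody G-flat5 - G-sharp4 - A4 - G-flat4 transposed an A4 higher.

Gb5 up an augmented fourth is C6.
G#4: a fourth up reaches C, and 6 semitones makes it C##5.
A4: a fourth up reaches D, and 6 semitones makes it D#5.
Gb4: a fourth up reaches C, and 6 semitones makes it C5.

C6 C##5 D#5 C5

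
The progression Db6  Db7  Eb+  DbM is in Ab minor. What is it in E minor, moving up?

A6 A7 B+ AM

Ab minor up to E minor is an augmented fifth; each chord root moves by that interval while the quality stays the same.
Db6: root Db up an augmented fifth → A, giving A6.
Db7: root Db up an augmented fifth → A, giving A7.
Eb+: root Eb up an augmented fifth → B, giving B+.
DbM: root Db up an augmented fifth → A, giving AM.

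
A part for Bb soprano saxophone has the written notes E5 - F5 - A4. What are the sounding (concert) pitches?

The Bb soprano saxophone sounds a major second below written, so transpose each written note down a major second.
E5 → D5
F5 → Eb5
A4 → G4

D5 Eb5 G4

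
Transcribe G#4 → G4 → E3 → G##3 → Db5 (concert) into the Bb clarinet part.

A#4 A4 F#3 A##3 Eb5

The Bb clarinet sounds a major second below written, so the written part must be a major second above concert — transpose each note up.
G#4 -> A#4
G4 -> A4
E3 -> F#3
G##3 -> A##3
Db5 -> Eb5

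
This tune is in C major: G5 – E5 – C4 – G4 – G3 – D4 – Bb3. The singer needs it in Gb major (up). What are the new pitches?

Db6 Bb5 Gb4 Db5 Db4 Ab4 Fb4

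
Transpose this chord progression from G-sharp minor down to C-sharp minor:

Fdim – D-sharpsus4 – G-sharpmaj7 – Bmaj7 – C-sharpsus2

G-sharp minor down to C-sharp minor is a perfect fifth; each chord root moves by that interval while the quality stays the same.
Fdim: root F down a perfect fifth → Bb, giving Bbdim.
D-sharpsus4: root D-sharp down a perfect fifth → G#, giving G#sus4.
G-sharpmaj7: root G-sharp down a perfect fifth → C#, giving C#maj7.
Bmaj7: root B down a perfect fifth → E, giving Emaj7.
C-sharpsus2: root C-sharp down a perfect fifth → F#, giving F#sus2.

Bbdim G#sus4 C#maj7 Emaj7 F#sus2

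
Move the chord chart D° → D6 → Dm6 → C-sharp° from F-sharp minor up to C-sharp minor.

F-sharp minor up to C-sharp minor is a perfect fifth; each chord root moves by that interval while the quality stays the same.
D°: root D up a perfect fifth → A, giving A°.
D6: root D up a perfect fifth → A, giving A6.
Dm6: root D up a perfect fifth → A, giving Am6.
C-sharp°: root C-sharp up a perfect fifth → G#, giving G#°.

A° A6 Am6 G#°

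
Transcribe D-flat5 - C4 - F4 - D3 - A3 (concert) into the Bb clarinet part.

The Bb clarinet sounds a major second below written, so the written part must be a major second above concert — transpose each note up.
Db5 becomes Eb5
C4 becomes D4
F4 becomes G4
D3 becomes E3
A3 becomes B3

Eb5 D4 G4 E3 B3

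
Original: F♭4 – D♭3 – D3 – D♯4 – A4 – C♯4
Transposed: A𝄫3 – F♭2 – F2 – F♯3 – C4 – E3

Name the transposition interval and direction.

down a major sixth

From Fb4 to Abb3 is 6 letter names — a sixth of some quality.
Abb3 to Fb4 is 9 semitones, which makes it a major sixth; the second version is lower, so the direction is down.
Checking another pair — C#4 → E3 — gives the same interval.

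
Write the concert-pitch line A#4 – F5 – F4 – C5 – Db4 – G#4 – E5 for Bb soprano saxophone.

B#4 G5 G4 D5 Eb4 A#4 F#5

The Bb soprano saxophone sounds a major second below written, so the written part must be a major second above concert — transpose each note up.
A#4 -> B#4
F5 -> G5
F4 -> G4
C5 -> D5
Db4 -> Eb4
G#4 -> A#4
E5 -> F#5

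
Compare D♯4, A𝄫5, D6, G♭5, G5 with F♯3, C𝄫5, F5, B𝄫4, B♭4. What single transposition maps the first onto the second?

Take the first pair: D#4 → F#3. D to F spans 6 letter names, so the interval is some kind of sixth.
F#3 to D#4 is 9 semitones, which makes it a major sixth; the second version is lower, so the direction is down.
Checking another pair — G5 → Bb4 — gives the same interval.

down a major sixth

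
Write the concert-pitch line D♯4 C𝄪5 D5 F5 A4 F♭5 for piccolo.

Written C4 sounds as C5 on the piccolo, so concert pitches are written a perfect octave down.
D#4 -> D#3
C##5 -> C##4
D5 -> D4
F5 -> F4
A4 -> A3
Fb5 -> Fb4

D#3 C##4 D4 F4 A3 Fb4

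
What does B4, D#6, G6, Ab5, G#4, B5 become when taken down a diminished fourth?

F##4 A##5 D#6 E5 D##4 F##5

B4 down a diminished fourth is F##4.
D#6: a fourth down reaches A, and 4 semitones makes it A##5.
G6: a fourth down reaches D, and 4 semitones makes it D#6.
Ab5 down a diminished fourth is E5.
A diminished fourth down from G#4 gives D##4.
B5 down a diminished fourth is F##5.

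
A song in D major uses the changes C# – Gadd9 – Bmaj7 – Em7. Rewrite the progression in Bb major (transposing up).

D major up to Bb major is a minor sixth; each chord root moves by that interval while the quality stays the same.
C#: root C# up a minor sixth → A, giving A.
Gadd9: root G up a minor sixth → Eb, giving Ebadd9.
Bmaj7: root B up a minor sixth → G, giving Gmaj7.
Em7: root E up a minor sixth → C, giving Cm7.

A Ebadd9 Gmaj7 Cm7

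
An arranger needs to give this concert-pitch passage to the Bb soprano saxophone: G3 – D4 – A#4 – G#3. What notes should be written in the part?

A3 E4 B#4 A#3

Written C4 sounds as Bb3 on the Bb soprano saxophone, so concert pitches are written a major second up.
G3 becomes A3
D4 becomes E4
A#4 becomes B#4
G#3 becomes A#3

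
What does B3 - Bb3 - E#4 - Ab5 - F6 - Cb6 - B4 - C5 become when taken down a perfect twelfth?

E2 Eb2 A#2 Db4 Bb4 Fb4 E3 F3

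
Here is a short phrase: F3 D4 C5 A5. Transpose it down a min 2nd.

F3: a second down reaches E, and 1 semitone makes it E3.
D4: a second down reaches C, and 1 semitone makes it C#4.
A minor second down from C5 gives B4.
A5: a second down reaches G, and 1 semitone makes it G#5.

E3 C#4 B4 G#5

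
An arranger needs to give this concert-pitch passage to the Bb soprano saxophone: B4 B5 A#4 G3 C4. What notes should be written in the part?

The Bb soprano saxophone sounds a major second below written, so the written part must be a major second above concert — transpose each note up.
B4 gives C#5
B5 gives C#6
A#4 gives B#4
G3 gives A3
C4 gives D4

C#5 C#6 B#4 A3 D4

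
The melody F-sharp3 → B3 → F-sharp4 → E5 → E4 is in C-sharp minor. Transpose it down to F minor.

From C-sharp down to F is an augmented fifth; apply that to each pitch.
F#3 -> Bb2
B3 -> Eb3
F#4 -> Bb3
E5 -> Ab4
E4 -> Ab3

Bb2 Eb3 Bb3 Ab4 Ab3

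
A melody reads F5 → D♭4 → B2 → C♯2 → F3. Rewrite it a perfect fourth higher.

Bb5 Gb4 E3 F#2 Bb3

F5 up a perfect fourth is Bb5.
Db4: a fourth up reaches G, and 5 semitones makes it Gb4.
A perfect fourth up from B2 gives E3.
C#2: a fourth up reaches F, and 5 semitones makes it F#2.
F3 up a perfect fourth is Bb3.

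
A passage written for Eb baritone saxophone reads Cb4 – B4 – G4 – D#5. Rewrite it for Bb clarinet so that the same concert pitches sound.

Fb2 E3 C3 G#3

First find concert pitch: the Eb baritone saxophone sounds a major thirteenth below written, so Cb4 B4 G4 D#5 sounds Ebb2 D3 Bb2 F#3.
Then write for Bb clarinet: it sounds a major second below written, so the part must be a major second above concert.
Ebb2 → Fb2
D3 → E3
Bb2 → C3
F#3 → G#3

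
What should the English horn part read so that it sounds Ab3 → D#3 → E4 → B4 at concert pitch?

The English horn sounds a perfect fifth below written, so the written part must be a perfect fifth above concert — transpose each note up.
Ab3 to Eb4
D#3 to A#3
E4 to B4
B4 to F#5

Eb4 A#3 B4 F#5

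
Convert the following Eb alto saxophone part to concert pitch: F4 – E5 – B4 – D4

Ab3 G4 D4 F3

Written C4 on the Eb alto saxophone sounds as Eb3, a major sixth lower; apply that shift to every note.
F4 becomes Ab3
E5 becomes G4
B4 becomes D4
D4 becomes F3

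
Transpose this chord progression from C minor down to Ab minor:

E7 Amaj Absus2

C7 Fmaj Fbsus2

C minor down to Ab minor is a major third; each chord root moves by that interval while the quality stays the same.
E7: root E down a major third → C, giving C7.
Amaj: root A down a major third → F, giving Fmaj.
Absus2: root Ab down a major third → Fb, giving Fbsus2.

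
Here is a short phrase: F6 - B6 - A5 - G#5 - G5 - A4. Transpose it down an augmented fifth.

Bbb5 Eb6 Db5 C5 Cb5 Db4

An augmented fifth down from F6 gives Bbb5.
B6 down an augmented fifth is Eb6.
A5: a fifth down reaches D, and 8 semitones makes it Db5.
G#5: a fifth down reaches C, and 8 semitones makes it C5.
An augmented fifth down from G5 gives Cb5.
A4: a fifth down reaches D, and 8 semitones makes it Db4.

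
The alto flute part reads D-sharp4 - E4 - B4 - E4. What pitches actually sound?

A#3 B3 F#4 B3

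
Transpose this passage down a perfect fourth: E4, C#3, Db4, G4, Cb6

E4 gives B3
C#3 gives G#2
Db4 gives Ab3
G4 gives D4
Cb6 gives Gb5

B3 G#2 Ab3 D4 Gb5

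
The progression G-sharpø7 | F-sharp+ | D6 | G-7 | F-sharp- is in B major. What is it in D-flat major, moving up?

B major up to D-flat major is a diminished third; each chord root moves by that interval while the quality stays the same.
G-sharpø7: root G-sharp up a diminished third → Bb, giving Bbø7.
F-sharp+: root F-sharp up a diminished third → Ab, giving Ab+.
D6: root D up a diminished third → Fb, giving Fb6.
G-7: root G up a diminished third → Bbb, giving Bbb-7.
F-sharp-: root F-sharp up a diminished third → Ab, giving Ab-.

Bbø7 Ab+ Fb6 Bbb-7 Ab-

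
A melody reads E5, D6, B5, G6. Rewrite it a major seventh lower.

E5 down a major seventh is F4.
D6 down a major seventh is Eb5.
A major seventh down from B5 gives C5.
A major seventh down from G6 gives Ab5.

F4 Eb5 C5 Ab5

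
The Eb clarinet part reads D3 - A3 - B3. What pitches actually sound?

F3 C4 D4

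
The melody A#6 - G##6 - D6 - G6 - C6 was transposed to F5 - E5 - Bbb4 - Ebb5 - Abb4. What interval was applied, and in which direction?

down an augmented tenth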